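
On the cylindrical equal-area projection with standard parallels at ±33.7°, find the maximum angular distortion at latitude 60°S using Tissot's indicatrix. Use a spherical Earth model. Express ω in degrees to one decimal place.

56.0°

A cylindrical equal-area projection with standard parallel φ₀ has meridian scale h = cos φ / cos φ₀ and parallel scale k = cos φ₀ / cos φ (so areas are preserved, h·k = 1).
At 60°: h = 0.6010, k = 1.664; principal scales a = 1.664, b = 0.6010.
sin(ω/2) = (a − b)/(a + b) = 1.063/2.265 = 0.4693, so ω = 2 arcsin(0.4693) ≈ 56.0°.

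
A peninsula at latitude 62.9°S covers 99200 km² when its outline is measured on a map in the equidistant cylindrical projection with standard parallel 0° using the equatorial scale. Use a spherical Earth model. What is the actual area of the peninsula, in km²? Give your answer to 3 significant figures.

45200 km²

For the equirectangular projection with φ₀ = 0 (plate carrée), h = 1 along meridians and k = sec φ along parallels.
Areal scale = h·k = 1 × sec φ; at 62.9°, h = 1.000, k = 2.195, so h·k = 2.195.
True area = apparent / (areal scale) = 99200 / 2.195 ≈ 45200 km².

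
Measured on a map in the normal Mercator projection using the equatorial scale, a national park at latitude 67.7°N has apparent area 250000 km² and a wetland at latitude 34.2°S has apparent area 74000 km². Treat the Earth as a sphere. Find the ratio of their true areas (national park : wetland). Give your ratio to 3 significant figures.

On Mercator the areal scale is sec²φ, so true area = apparent × cos²φ.
True area of national park: 250000 × cos²(67.7°) = 250000 × 0.1440 = 36000 km².
True area of wetland: 74000 × cos²(34.2°) = 74000 × 0.6841 = 50620 km².
Ratio = 36000 / 50620 ≈ 0.711.

0.711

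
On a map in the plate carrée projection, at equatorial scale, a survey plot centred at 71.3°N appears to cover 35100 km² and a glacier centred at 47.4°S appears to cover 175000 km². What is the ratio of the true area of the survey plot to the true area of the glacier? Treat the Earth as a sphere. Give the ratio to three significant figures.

0.0950

On the plate carrée, areal scale = h·k = 1 × sec φ, so true area = apparent × cos φ.
True area of survey plot: 35100 × cos(71.3°) = 35100 × 0.3206 = 11250 km².
True area of glacier: 175000 × cos(47.4°) = 175000 × 0.6769 = 118500 km².
Ratio = 11250 / 118500 ≈ 0.0950.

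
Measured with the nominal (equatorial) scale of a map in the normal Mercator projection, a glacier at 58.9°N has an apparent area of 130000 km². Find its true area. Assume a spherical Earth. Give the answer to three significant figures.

For Mercator, h = k = sec φ (a conformal cylindrical projection has a single point scale, 1/cos φ).
Areal scale = k² = sec²φ = 1/cos²(58.9°) = 1/0.5165² = 3.748.
True area = apparent / (areal scale) = 130000 / 3.748 ≈ 34700 km².

34700 km²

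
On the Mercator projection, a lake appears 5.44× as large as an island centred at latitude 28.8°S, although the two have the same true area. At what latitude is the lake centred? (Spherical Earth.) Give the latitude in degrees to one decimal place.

67.9°

Mercator areal scale is sec²φ, so apparent-area ratio = sec²φ₁ / sec²φ₂ = cos²φ₂ / cos²φ₁.
cos²φ₂ / cos²φ₁ = 5.44  ⇒  cos φ₁ = cos 28.8° / √5.44 = 0.8763/2.332 = 0.3757.
φ₁ = arccos(0.3757) ≈ 67.9°.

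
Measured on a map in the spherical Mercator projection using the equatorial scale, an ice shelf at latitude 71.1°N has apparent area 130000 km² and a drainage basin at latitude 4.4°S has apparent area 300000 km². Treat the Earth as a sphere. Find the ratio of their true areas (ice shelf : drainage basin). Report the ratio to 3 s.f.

0.0457

Mercator's areal exaggeration is sec²φ; hence true area = (apparent area) · cos²φ.
True area of ice shelf: 130000 × cos²(71.1°) = 130000 × 0.1049 = 13640 km².
True area of drainage basin: 300000 × cos²(4.4°) = 300000 × 0.9941 = 298200 km².
Ratio = 13640 / 298200 ≈ 0.0457.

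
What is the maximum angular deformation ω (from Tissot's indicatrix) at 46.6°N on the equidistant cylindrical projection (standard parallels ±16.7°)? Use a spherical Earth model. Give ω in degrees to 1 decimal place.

With standard parallel φ₀ = 16.7°, the equirectangular projection gives x = Rλ cos φ₀, y = Rφ, so h = 1 and k = cos 16.7° / cos φ.
At 46.6°: h = 1.000, k = 1.394; principal scales a = 1.394, b = 1.000.
sin(ω/2) = (a − b)/(a + b) = 0.3940/2.394 = 0.1646, so ω = 2 arcsin(0.1646) ≈ 18.9°.

18.9°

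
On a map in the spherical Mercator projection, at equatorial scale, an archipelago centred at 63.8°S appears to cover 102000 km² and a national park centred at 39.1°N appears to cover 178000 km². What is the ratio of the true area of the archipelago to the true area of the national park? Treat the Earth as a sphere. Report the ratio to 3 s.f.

On Mercator the areal scale is sec²φ, so true area = apparent × cos²φ.
True area of archipelago: 102000 × cos²(63.8°) = 102000 × 0.1949 = 19880 km².
True area of national park: 178000 × cos²(39.1°) = 178000 × 0.6022 = 107200 km².
Ratio = 19880 / 107200 ≈ 0.185.

0.185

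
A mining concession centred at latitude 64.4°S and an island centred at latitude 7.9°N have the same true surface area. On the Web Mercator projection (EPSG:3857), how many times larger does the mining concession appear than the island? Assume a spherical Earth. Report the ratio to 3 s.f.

5.26

On Mercator, area is exaggerated by sec²φ = 1/cos²φ.
At 64.4°: sec²(64.4°) = 1/0.4321² = 5.356.
At 7.9°: sec²(7.9°) = 1/0.9905² = 1.019.
Ratio = 5.356/1.019 = cos²(7.9°)/cos²(64.4°) ≈ 5.26.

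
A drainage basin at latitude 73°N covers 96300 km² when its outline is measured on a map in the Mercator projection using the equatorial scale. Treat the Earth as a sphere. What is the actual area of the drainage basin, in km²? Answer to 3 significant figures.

For Mercator, h = k = sec φ (a conformal cylindrical projection has a single point scale, 1/cos φ).
Areal scale = k² = sec²φ = 1/cos²(73°) = 1/0.2924² = 11.70.
True area = apparent / (areal scale) = 96300 / 11.70 ≈ 8230 km².

8230 km²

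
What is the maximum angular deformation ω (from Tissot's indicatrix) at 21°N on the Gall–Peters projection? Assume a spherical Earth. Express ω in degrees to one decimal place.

31.4°

The Gall–Peters projection is cylindrical equal-area with φ₀ = 45°. For cylindrical equal-area with standard parallel φ₀, h = cos φ / cos φ₀ and k = cos φ₀ / cos φ, so h·k = 1.
At 21°: h = 1.320, k = 0.7574; principal scales a = 1.320, b = 0.7574.
sin(ω/2) = (a − b)/(a + b) = 0.5629/2.078 = 0.2709, so ω = 2 arcsin(0.2709) ≈ 31.4°.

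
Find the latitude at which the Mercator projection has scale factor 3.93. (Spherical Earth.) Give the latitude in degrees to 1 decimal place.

Mercator scale is k = sec φ = 1/cos φ.
1/cos φ = 3.93  ⇒  cos φ = 0.2545  ⇒  φ = arccos(0.2545) ≈ 75.3°.

75.3°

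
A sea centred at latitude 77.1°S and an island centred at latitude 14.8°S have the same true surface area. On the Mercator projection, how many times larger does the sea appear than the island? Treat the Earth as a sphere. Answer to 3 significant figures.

18.8

On Mercator, area is exaggerated by sec²φ = 1/cos²φ.
At 77.1°: sec²(77.1°) = 1/0.2233² = 20.06.
At 14.8°: sec²(14.8°) = 1/0.9668² = 1.070.
Ratio = 20.06/1.070 = cos²(14.8°)/cos²(77.1°) ≈ 18.8.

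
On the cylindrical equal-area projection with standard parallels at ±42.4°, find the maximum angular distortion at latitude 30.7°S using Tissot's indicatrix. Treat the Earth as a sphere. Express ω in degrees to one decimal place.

Cylindrical equal-area (φ₀ = 42.4°): h = cos φ / cos 42.4° along meridians, k = cos 42.4° / cos φ along parallels; h·k = 1.
At 30.7°: h = 1.164, k = 0.8588; principal scales a = 1.164, b = 0.8588.
sin(ω/2) = (a − b)/(a + b) = 0.3056/2.023 = 0.1510, so ω = 2 arcsin(0.1510) ≈ 17.4°.

17.4°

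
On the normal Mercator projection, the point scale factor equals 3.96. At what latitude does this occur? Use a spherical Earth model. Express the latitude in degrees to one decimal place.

75.4°

Mercator scale is k = sec φ = 1/cos φ.
1/cos φ = 3.96  ⇒  cos φ = 0.2525  ⇒  φ = arccos(0.2525) ≈ 75.4°.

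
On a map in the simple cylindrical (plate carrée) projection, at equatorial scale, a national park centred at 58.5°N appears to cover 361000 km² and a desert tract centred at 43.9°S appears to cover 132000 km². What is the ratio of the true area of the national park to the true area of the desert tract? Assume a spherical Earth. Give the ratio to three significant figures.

1.98

On the plate carrée, areal scale = h·k = 1 × sec φ, so true area = apparent × cos φ.
True area of national park: 361000 × cos(58.5°) = 361000 × 0.5225 = 188600 km².
True area of desert tract: 132000 × cos(43.9°) = 132000 × 0.7206 = 95110 km².
Ratio = 188600 / 95110 ≈ 1.98.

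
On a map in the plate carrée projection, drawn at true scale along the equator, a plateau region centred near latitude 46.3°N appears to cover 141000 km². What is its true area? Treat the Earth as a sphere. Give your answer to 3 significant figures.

97400 km²

Plate carrée maps x = Rλ, y = Rφ. The meridian scale is h = 1 and the parallel scale is k = 1/cos φ = sec φ.
Areal scale = h·k = 1 × sec φ; at 46.3°, h = 1.000, k = 1.447, so h·k = 1.447.
True area = apparent / (areal scale) = 141000 / 1.447 ≈ 97400 km².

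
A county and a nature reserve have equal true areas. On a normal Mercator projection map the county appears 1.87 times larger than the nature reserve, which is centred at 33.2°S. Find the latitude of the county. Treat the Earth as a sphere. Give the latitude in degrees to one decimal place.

52.3°

For equal true areas on Mercator, apparent areas scale as sec²φ, so the ratio is cos²φ₂ / cos²φ₁.
cos²φ₂ / cos²φ₁ = 1.87  ⇒  cos φ₁ = cos 33.2° / √1.87 = 0.8368/1.367 = 0.6119.
φ₁ = arccos(0.6119) ≈ 52.3°.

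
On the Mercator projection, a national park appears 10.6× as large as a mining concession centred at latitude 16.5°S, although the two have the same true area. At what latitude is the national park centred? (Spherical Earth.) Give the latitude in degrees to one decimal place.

Mercator areal scale is sec²φ, so apparent-area ratio = sec²φ₁ / sec²φ₂ = cos²φ₂ / cos²φ₁.
cos²φ₂ / cos²φ₁ = 10.6  ⇒  cos φ₁ = cos 16.5° / √10.6 = 0.9588/3.256 = 0.2945.
φ₁ = arccos(0.2945) ≈ 72.9°.

72.9°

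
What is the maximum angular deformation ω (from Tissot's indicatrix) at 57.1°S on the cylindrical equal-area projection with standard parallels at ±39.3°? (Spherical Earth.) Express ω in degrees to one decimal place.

For cylindrical equal-area with standard parallel φ₀, h = cos φ / cos φ₀ and k = cos φ₀ / cos φ, so h·k = 1.
At 57.1°: h = 0.7019, k = 1.425; principal scales a = 1.425, b = 0.7019.
sin(ω/2) = (a − b)/(a + b) = 0.7227/2.127 = 0.3399, so ω = 2 arcsin(0.3399) ≈ 39.7°.

39.7°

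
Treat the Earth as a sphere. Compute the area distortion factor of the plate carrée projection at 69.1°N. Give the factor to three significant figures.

2.80

Plate carrée maps x = Rλ, y = Rφ. The meridian scale is h = 1 and the parallel scale is k = 1/cos φ = sec φ.
Areal scale = h·k = 1 × sec φ; at 69.1°, h = 1.000, k = 2.803, so h·k = 2.803.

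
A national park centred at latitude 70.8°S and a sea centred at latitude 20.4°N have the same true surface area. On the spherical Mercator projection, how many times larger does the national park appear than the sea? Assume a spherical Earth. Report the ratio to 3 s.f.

8.12

Mercator is conformal with k = sec φ, so areal scale = k² = sec²φ.
At 70.8°: sec²(70.8°) = 1/0.3289² = 9.246.
At 20.4°: sec²(20.4°) = 1/0.9373² = 1.138.
Ratio = 9.246/1.138 = cos²(20.4°)/cos²(70.8°) ≈ 8.12.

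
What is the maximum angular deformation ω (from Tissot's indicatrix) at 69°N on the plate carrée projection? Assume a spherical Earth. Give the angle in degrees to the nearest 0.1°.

In the plate carrée (x = Rλ, y = Rφ), meridians are true-scale (h = 1) and parallels are stretched by k = sec φ.
At 69°: h = 1.000, k = 2.790; principal scales a = 2.790, b = 1.000.
sin(ω/2) = (a − b)/(a + b) = 1.790/3.790 = 0.4724, so ω = 2 arcsin(0.4724) ≈ 56.4°.

56.4°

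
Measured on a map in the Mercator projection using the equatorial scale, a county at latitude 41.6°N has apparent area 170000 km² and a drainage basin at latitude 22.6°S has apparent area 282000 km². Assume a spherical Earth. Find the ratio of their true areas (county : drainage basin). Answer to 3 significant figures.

0.396

On Mercator the areal scale is sec²φ, so true area = apparent × cos²φ.
True area of county: 170000 × cos²(41.6°) = 170000 × 0.5592 = 95060 km².
True area of drainage basin: 282000 × cos²(22.6°) = 282000 × 0.8523 = 240400 km².
Ratio = 95060 / 240400 ≈ 0.396.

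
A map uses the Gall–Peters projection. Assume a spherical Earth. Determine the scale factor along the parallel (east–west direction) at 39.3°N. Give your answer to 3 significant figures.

0.914

The Gall–Peters projection is cylindrical equal-area with φ₀ = 45°. For cylindrical equal-area with standard parallel φ₀, h = cos φ / cos φ₀ and k = cos φ₀ / cos φ, so h·k = 1.
k = cos 45° / cos 39.3° = 0.7071/0.7738 = 0.9138.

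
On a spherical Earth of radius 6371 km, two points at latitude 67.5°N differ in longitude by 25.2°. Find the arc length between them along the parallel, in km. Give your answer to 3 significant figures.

1070 km

Arc length along a parallel = R cos φ · Δλ (with Δλ in radians).
= 6371 × cos 67.5° × (25.2° × π/180) = 6371 × 0.3827 × 0.4398 ≈ 1070 km.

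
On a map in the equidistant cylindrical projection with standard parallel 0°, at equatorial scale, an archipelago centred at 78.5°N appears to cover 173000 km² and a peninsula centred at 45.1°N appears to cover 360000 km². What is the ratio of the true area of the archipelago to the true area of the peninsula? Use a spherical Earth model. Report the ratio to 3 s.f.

0.136

Plate carrée has h = 1 and k = sec φ, giving areal scale sec φ; true area = (apparent area) · cos φ.
True area of archipelago: 173000 × cos(78.5°) = 173000 × 0.1994 = 34490 km².
True area of peninsula: 360000 × cos(45.1°) = 360000 × 0.7059 = 254100 km².
Ratio = 34490 / 254100 ≈ 0.136.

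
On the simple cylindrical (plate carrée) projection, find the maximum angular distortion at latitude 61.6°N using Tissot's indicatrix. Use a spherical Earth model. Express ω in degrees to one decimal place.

41.6°

In the plate carrée (x = Rλ, y = Rφ), meridians are true-scale (h = 1) and parallels are stretched by k = sec φ.
At 61.6°: h = 1.000, k = 2.103; principal scales a = 2.103, b = 1.000.
sin(ω/2) = (a − b)/(a + b) = 1.103/3.103 = 0.3554, so ω = 2 arcsin(0.3554) ≈ 41.6°.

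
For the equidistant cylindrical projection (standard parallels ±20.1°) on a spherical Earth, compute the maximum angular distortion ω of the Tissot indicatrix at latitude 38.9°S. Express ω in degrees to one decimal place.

10.7°

The equidistant cylindrical projection with φ₀ = 20.1° has h = 1 (meridians true) and k = cos φ₀ / cos φ along parallels.
At 38.9°: h = 1.000, k = 1.207; principal scales a = 1.207, b = 1.000.
sin(ω/2) = (a − b)/(a + b) = 0.2067/2.207 = 0.09366, so ω = 2 arcsin(0.09366) ≈ 10.7°.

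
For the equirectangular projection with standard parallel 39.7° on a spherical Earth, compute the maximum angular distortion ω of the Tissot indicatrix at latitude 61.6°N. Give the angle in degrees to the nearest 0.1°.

27.3°

With standard parallel φ₀ = 39.7°, the equirectangular projection gives x = Rλ cos φ₀, y = Rφ, so h = 1 and k = cos 39.7° / cos φ.
At 61.6°: h = 1.000, k = 1.618; principal scales a = 1.618, b = 1.000.
sin(ω/2) = (a − b)/(a + b) = 0.6177/2.618 = 0.2360, so ω = 2 arcsin(0.2360) ≈ 27.3°.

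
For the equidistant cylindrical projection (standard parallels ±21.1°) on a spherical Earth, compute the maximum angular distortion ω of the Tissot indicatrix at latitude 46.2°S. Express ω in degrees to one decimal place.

With standard parallel φ₀ = 21.1°, the equirectangular projection gives x = Rλ cos φ₀, y = Rφ, so h = 1 and k = cos 21.1° / cos φ.
At 46.2°: h = 1.000, k = 1.348; principal scales a = 1.348, b = 1.000.
sin(ω/2) = (a − b)/(a + b) = 0.3479/2.348 = 0.1482, so ω = 2 arcsin(0.1482) ≈ 17.0°.

17.0°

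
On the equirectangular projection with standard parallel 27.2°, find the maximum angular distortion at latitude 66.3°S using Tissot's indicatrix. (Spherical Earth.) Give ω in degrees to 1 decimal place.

With standard parallel φ₀ = 27.2°, the equirectangular projection gives x = Rλ cos φ₀, y = Rφ, so h = 1 and k = cos 27.2° / cos φ.
At 66.3°: h = 1.000, k = 2.213; principal scales a = 2.213, b = 1.000.
sin(ω/2) = (a − b)/(a + b) = 1.213/3.213 = 0.3775, so ω = 2 arcsin(0.3775) ≈ 44.4°.

44.4°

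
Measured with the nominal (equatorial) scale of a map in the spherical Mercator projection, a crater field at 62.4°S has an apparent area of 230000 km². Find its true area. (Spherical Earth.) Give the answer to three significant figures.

49400 km²

Mercator is conformal, so the point scale is isotropic: h = k = sec φ = 1/cos φ.
Areal scale = k² = sec²φ = 1/cos²(62.4°) = 1/0.4633² = 4.659.
True area = apparent / (areal scale) = 230000 / 4.659 ≈ 49400 km².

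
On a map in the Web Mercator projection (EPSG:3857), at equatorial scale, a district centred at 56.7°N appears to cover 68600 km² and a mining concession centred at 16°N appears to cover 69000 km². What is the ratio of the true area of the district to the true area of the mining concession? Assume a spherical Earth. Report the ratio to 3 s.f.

0.324

Since Mercator area scale is 1/cos²φ, the true area equals the apparent area multiplied by cos²φ.
True area of district: 68600 × cos²(56.7°) = 68600 × 0.3014 = 20680 km².
True area of mining concession: 69000 × cos²(16°) = 69000 × 0.9240 = 63760 km².
Ratio = 20680 / 63760 ≈ 0.324.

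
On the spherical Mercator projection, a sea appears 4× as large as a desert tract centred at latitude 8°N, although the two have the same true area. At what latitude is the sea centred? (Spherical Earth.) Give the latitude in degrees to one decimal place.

60.3°

For equal true areas on Mercator, apparent areas scale as sec²φ, so the ratio is cos²φ₂ / cos²φ₁.
cos²φ₂ / cos²φ₁ = 4  ⇒  cos φ₁ = cos 8° / √4 = 0.9903/2.000 = 0.4951.
φ₁ = arccos(0.4951) ≈ 60.3°.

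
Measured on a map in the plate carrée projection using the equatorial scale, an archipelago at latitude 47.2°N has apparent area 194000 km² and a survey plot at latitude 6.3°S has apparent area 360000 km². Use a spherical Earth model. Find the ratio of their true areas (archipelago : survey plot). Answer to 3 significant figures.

0.368

On the plate carrée, areal scale = h·k = 1 × sec φ, so true area = apparent × cos φ.
True area of archipelago: 194000 × cos(47.2°) = 194000 × 0.6794 = 131800 km².
True area of survey plot: 360000 × cos(6.3°) = 360000 × 0.9940 = 357800 km².
Ratio = 131800 / 357800 ≈ 0.368.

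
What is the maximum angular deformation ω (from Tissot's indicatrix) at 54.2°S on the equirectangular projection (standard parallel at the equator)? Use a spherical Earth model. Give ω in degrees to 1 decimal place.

For the equirectangular projection with φ₀ = 0 (plate carrée), h = 1 along meridians and k = sec φ along parallels.
At 54.2°: h = 1.000, k = 1.710; principal scales a = 1.710, b = 1.000.
sin(ω/2) = (a − b)/(a + b) = 0.7095/2.710 = 0.2619, so ω = 2 arcsin(0.2619) ≈ 30.4°.

30.4°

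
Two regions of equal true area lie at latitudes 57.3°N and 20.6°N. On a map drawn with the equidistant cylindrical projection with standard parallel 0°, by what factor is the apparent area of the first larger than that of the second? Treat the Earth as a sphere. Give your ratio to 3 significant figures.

In the plate carrée (x = Rλ, y = Rφ), meridians are true-scale (h = 1) and parallels are stretched by k = sec φ.
Areal scale at 57.3°: h·k = 1.000 × 1.851 = 1.851.
Areal scale at 20.6°: h·k = 1.000 × 1.068 = 1.068.
Ratio = 1.851/1.068 ≈ 1.73.

1.73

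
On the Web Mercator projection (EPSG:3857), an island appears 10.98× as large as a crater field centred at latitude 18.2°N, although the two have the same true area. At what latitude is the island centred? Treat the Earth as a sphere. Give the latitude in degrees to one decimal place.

73.3°

On Mercator, (apparent₁)/(apparent₂) = sec²φ₁ / sec²φ₂ when true areas are equal.
cos²φ₂ / cos²φ₁ = 10.98  ⇒  cos φ₁ = cos 18.2° / √10.98 = 0.9500/3.314 = 0.2867.
φ₁ = arccos(0.2867) ≈ 73.3°.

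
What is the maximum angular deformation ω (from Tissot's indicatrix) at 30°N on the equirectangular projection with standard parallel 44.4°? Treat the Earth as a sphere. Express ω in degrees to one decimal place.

11.0°

The equidistant cylindrical projection with φ₀ = 44.4° has h = 1 (meridians true) and k = cos φ₀ / cos φ along parallels.
At 30°: h = 1.000, k = 0.8250; principal scales a = 1.000, b = 0.8250.
sin(ω/2) = (a − b)/(a + b) = 0.1750/1.825 = 0.09589, so ω = 2 arcsin(0.09589) ≈ 11.0°.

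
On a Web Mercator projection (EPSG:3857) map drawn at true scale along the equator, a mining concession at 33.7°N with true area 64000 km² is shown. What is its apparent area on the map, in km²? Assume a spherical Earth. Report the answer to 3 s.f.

92500 km²

Mercator is conformal, so the point scale is isotropic: h = k = sec φ = 1/cos φ.
Areal scale = k² = sec²φ = 1/cos²(33.7°) = 1/0.8320² = 1.445.
Apparent area = 64000 × 1.445 ≈ 92500 km².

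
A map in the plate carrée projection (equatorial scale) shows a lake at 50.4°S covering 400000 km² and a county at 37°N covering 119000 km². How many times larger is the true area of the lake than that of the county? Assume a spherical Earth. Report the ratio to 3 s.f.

On the plate carrée, areal scale = h·k = 1 × sec φ, so true area = apparent × cos φ.
True area of lake: 400000 × cos(50.4°) = 400000 × 0.6374 = 255000 km².
True area of county: 119000 × cos(37°) = 119000 × 0.7986 = 95040 km².
Ratio = 255000 / 95040 ≈ 2.68.

2.68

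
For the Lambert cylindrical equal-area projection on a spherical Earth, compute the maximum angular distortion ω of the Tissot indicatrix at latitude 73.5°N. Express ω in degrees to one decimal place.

116.6°

The Lambert cylindrical equal-area projection is the cylindrical equal-area projection with its standard parallel at the equator (φ₀ = 0). Cylindrical equal-area (φ₀ = 0°): h = cos φ / cos 0° along meridians, k = cos 0° / cos φ along parallels; h·k = 1.
At 73.5°: h = 0.2840, k = 3.521; principal scales a = 3.521, b = 0.2840.
sin(ω/2) = (a − b)/(a + b) = 3.237/3.805 = 0.8507, so ω = 2 arcsin(0.8507) ≈ 116.6°.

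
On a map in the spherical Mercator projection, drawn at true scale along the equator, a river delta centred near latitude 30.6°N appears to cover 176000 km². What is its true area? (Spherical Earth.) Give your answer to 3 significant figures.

130000 km²

The Mercator projection is conformal; its linear scale factor is the same in every direction and equals sec φ = 1/cos φ.
Areal scale = k² = sec²φ = 1/cos²(30.6°) = 1/0.8607² = 1.350.
True area = apparent / (areal scale) = 176000 / 1.350 ≈ 130000 km².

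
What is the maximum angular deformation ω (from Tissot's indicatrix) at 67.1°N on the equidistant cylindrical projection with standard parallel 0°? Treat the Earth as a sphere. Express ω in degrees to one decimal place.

Plate carrée maps x = Rλ, y = Rφ. The meridian scale is h = 1 and the parallel scale is k = 1/cos φ = sec φ.
At 67.1°: h = 1.000, k = 2.570; principal scales a = 2.570, b = 1.000.
sin(ω/2) = (a − b)/(a + b) = 1.570/3.570 = 0.4398, so ω = 2 arcsin(0.4398) ≈ 52.2°.

52.2°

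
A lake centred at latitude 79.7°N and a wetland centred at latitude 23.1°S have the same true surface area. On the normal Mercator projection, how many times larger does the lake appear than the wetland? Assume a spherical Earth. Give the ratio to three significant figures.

Mercator areal scale is sec²φ.
At 79.7°: sec²(79.7°) = 1/0.1788² = 31.28.
At 23.1°: sec²(23.1°) = 1/0.9198² = 1.182.
Ratio = 31.28/1.182 = cos²(23.1°)/cos²(79.7°) ≈ 26.5.

26.5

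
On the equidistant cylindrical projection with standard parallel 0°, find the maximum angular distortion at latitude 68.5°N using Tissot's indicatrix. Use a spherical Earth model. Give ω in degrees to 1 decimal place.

For the equirectangular projection with φ₀ = 0 (plate carrée), h = 1 along meridians and k = sec φ along parallels.
At 68.5°: h = 1.000, k = 2.729; principal scales a = 2.729, b = 1.000.
sin(ω/2) = (a − b)/(a + b) = 1.729/3.729 = 0.4636, so ω = 2 arcsin(0.4636) ≈ 55.2°.

55.2°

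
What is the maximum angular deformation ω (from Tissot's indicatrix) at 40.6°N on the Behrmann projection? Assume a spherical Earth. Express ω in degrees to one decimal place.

15.0°

The Behrmann projection is cylindrical equal-area with φ₀ = 30°. Cylindrical equal-area (φ₀ = 30°): h = cos φ / cos 30° along meridians, k = cos 30° / cos φ along parallels; h·k = 1.
At 40.6°: h = 0.8767, k = 1.141; principal scales a = 1.141, b = 0.8767.
sin(ω/2) = (a − b)/(a + b) = 0.2639/2.017 = 0.1308, so ω = 2 arcsin(0.1308) ≈ 15.0°.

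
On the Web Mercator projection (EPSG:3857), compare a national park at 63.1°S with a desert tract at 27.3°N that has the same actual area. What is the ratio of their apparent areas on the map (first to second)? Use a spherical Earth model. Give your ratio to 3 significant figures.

3.86

On Mercator, area is exaggerated by sec²φ = 1/cos²φ.
At 63.1°: sec²(63.1°) = 1/0.4524² = 4.885.
At 27.3°: sec²(27.3°) = 1/0.8886² = 1.266.
Ratio = 4.885/1.266 = cos²(27.3°)/cos²(63.1°) ≈ 3.86.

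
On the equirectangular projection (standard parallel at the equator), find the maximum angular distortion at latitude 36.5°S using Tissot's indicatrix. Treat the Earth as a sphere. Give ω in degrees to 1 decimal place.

12.5°

Plate carrée maps x = Rλ, y = Rφ. The meridian scale is h = 1 and the parallel scale is k = 1/cos φ = sec φ.
At 36.5°: h = 1.000, k = 1.244; principal scales a = 1.244, b = 1.000.
sin(ω/2) = (a − b)/(a + b) = 0.2440/2.244 = 0.1087, so ω = 2 arcsin(0.1087) ≈ 12.5°.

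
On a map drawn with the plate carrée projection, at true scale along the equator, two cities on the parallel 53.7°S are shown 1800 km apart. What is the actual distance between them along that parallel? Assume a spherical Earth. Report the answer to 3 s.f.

For the equirectangular projection with φ₀ = 0 (plate carrée), h = 1 along meridians and k = sec φ along parallels.
Along the parallel at 53.7°, map distances are exaggerated by k = sec 53.7° = 1.689.
True distance = 1800 / 1.689 = 1800 × cos 53.7° ≈ 1070 km.

1070 km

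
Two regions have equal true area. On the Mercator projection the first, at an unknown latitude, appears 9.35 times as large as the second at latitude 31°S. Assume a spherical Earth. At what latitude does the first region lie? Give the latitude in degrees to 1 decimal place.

Mercator areal scale is sec²φ, so apparent-area ratio = sec²φ₁ / sec²φ₂ = cos²φ₂ / cos²φ₁.
cos²φ₂ / cos²φ₁ = 9.35  ⇒  cos φ₁ = cos 31° / √9.35 = 0.8572/3.058 = 0.2803.
φ₁ = arccos(0.2803) ≈ 73.7°.

73.7°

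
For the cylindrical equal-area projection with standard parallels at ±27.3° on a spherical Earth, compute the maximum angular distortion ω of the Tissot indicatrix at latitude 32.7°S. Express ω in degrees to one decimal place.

A cylindrical equal-area projection with standard parallel φ₀ has meridian scale h = cos φ / cos φ₀ and parallel scale k = cos φ₀ / cos φ (so areas are preserved, h·k = 1).
At 32.7°: h = 0.9470, k = 1.056; principal scales a = 1.056, b = 0.9470.
sin(ω/2) = (a − b)/(a + b) = 0.1090/2.003 = 0.05441, so ω = 2 arcsin(0.05441) ≈ 6.2°.

6.2°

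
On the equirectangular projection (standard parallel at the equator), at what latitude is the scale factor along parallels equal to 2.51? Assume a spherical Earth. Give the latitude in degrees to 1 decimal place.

Plate carrée: h = 1, k = sec φ along parallels.
sec φ = 2.51  ⇒  cos φ = 0.3984  ⇒  φ ≈ 66.5°.

66.5°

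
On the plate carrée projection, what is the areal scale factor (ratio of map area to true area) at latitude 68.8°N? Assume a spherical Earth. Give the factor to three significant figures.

2.77

In the plate carrée (x = Rλ, y = Rφ), meridians are true-scale (h = 1) and parallels are stretched by k = sec φ.
Areal scale = h·k = 1 × sec φ; at 68.8°, h = 1.000, k = 2.765, so h·k = 2.765.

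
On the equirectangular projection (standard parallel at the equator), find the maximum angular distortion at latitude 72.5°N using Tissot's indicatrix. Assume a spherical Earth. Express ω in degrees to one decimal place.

In the plate carrée (x = Rλ, y = Rφ), meridians are true-scale (h = 1) and parallels are stretched by k = sec φ.
At 72.5°: h = 1.000, k = 3.326; principal scales a = 3.326, b = 1.000.
sin(ω/2) = (a − b)/(a + b) = 2.326/4.326 = 0.5376, so ω = 2 arcsin(0.5376) ≈ 65.0°.

65.0°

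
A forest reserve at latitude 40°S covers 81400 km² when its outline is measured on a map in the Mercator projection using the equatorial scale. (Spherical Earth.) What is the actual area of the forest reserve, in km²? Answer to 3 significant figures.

47800 km²

Mercator is conformal, so the point scale is isotropic: h = k = sec φ = 1/cos φ.
Areal scale = k² = sec²φ = 1/cos²(40°) = 1/0.7660² = 1.704.
True area = apparent / (areal scale) = 81400 / 1.704 ≈ 47800 km².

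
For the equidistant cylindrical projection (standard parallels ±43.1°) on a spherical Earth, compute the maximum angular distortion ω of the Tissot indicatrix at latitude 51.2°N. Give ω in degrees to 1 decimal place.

8.8°

The equidistant cylindrical projection with φ₀ = 43.1° has h = 1 (meridians true) and k = cos φ₀ / cos φ along parallels.
At 51.2°: h = 1.000, k = 1.165; principal scales a = 1.165, b = 1.000.
sin(ω/2) = (a − b)/(a + b) = 0.1653/2.165 = 0.07633, so ω = 2 arcsin(0.07633) ≈ 8.8°.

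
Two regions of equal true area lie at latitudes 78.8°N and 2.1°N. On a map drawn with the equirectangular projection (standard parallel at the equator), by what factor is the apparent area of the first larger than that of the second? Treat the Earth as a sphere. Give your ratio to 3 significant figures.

5.14

Plate carrée maps x = Rλ, y = Rφ. The meridian scale is h = 1 and the parallel scale is k = 1/cos φ = sec φ.
Areal scale at 78.8°: h·k = 1.000 × 5.148 = 5.148.
Areal scale at 2.1°: h·k = 1.000 × 1.001 = 1.001.
Ratio = 5.148/1.001 ≈ 5.14.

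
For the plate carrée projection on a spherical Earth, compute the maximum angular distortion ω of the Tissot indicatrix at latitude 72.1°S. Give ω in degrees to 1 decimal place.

Plate carrée maps x = Rλ, y = Rφ. The meridian scale is h = 1 and the parallel scale is k = 1/cos φ = sec φ.
At 72.1°: h = 1.000, k = 3.254; principal scales a = 3.254, b = 1.000.
sin(ω/2) = (a − b)/(a + b) = 2.254/4.254 = 0.5298, so ω = 2 arcsin(0.5298) ≈ 64.0°.

64.0°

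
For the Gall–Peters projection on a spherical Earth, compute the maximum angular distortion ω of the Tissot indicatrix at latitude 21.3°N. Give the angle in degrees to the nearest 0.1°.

Gall–Peters is a cylindrical equal-area projection with standard parallels at ±45°. Cylindrical equal-area (φ₀ = 45°): h = cos φ / cos 45° along meridians, k = cos 45° / cos φ along parallels; h·k = 1.
At 21.3°: h = 1.318, k = 0.7589; principal scales a = 1.318, b = 0.7589.
sin(ω/2) = (a − b)/(a + b) = 0.5587/2.077 = 0.2690, so ω = 2 arcsin(0.2690) ≈ 31.2°.

31.2°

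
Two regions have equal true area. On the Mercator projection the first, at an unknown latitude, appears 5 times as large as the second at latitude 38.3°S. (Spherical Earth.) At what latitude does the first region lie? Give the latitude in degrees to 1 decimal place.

On Mercator, (apparent₁)/(apparent₂) = sec²φ₁ / sec²φ₂ when true areas are equal.
cos²φ₂ / cos²φ₁ = 5  ⇒  cos φ₁ = cos 38.3° / √5 = 0.7848/2.236 = 0.3510.
φ₁ = arccos(0.3510) ≈ 69.5°.

69.5°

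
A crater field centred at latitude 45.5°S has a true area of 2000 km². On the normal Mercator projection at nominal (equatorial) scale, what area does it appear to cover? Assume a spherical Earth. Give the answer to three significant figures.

4070 km²

Mercator is conformal, so the point scale is isotropic: h = k = sec φ = 1/cos φ.
Areal scale = k² = sec²φ = 1/cos²(45.5°) = 1/0.7009² = 2.036.
Apparent area = 2000 × 2.036 ≈ 4070 km².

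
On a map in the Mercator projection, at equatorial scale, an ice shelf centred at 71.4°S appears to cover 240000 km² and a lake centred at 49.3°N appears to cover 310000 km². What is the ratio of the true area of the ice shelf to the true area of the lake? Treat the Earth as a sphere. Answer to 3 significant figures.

0.185

On Mercator the areal scale is sec²φ, so true area = apparent × cos²φ.
True area of ice shelf: 240000 × cos²(71.4°) = 240000 × 0.1017 = 24420 km².
True area of lake: 310000 × cos²(49.3°) = 310000 × 0.4252 = 131800 km².
Ratio = 24420 / 131800 ≈ 0.185.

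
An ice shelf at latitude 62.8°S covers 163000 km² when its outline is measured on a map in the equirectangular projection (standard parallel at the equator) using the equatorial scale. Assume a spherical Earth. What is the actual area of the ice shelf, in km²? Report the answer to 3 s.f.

74500 km²

For the equirectangular projection with φ₀ = 0 (plate carrée), h = 1 along meridians and k = sec φ along parallels.
Areal scale = h·k = 1 × sec φ; at 62.8°, h = 1.000, k = 2.188, so h·k = 2.188.
True area = apparent / (areal scale) = 163000 / 2.188 ≈ 74500 km².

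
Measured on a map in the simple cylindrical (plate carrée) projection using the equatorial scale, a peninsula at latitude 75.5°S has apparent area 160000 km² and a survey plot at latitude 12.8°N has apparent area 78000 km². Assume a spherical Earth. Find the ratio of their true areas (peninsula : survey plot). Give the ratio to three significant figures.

0.527

On the plate carrée, areal scale = h·k = 1 × sec φ, so true area = apparent × cos φ.
True area of peninsula: 160000 × cos(75.5°) = 160000 × 0.2504 = 40060 km².
True area of survey plot: 78000 × cos(12.8°) = 78000 × 0.9751 = 76060 km².
Ratio = 40060 / 76060 ≈ 0.527.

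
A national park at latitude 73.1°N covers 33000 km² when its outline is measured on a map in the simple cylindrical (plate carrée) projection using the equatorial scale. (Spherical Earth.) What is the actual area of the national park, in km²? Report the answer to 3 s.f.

9590 km²

Plate carrée maps x = Rλ, y = Rφ. The meridian scale is h = 1 and the parallel scale is k = 1/cos φ = sec φ.
Areal scale = h·k = 1 × sec φ; at 73.1°, h = 1.000, k = 3.440, so h·k = 3.440.
True area = apparent / (areal scale) = 33000 / 3.440 ≈ 9590 km².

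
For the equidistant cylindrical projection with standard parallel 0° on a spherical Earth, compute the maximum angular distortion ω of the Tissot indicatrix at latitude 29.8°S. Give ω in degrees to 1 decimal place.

8.1°

Plate carrée maps x = Rλ, y = Rφ. The meridian scale is h = 1 and the parallel scale is k = 1/cos φ = sec φ.
At 29.8°: h = 1.000, k = 1.152; principal scales a = 1.152, b = 1.000.
sin(ω/2) = (a − b)/(a + b) = 0.1524/2.152 = 0.07080, so ω = 2 arcsin(0.07080) ≈ 8.1°.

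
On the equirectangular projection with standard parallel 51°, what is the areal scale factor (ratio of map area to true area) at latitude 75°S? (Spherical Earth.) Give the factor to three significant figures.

With standard parallel φ₀ = 51°, the equirectangular projection gives x = Rλ cos φ₀, y = Rφ, so h = 1 and k = cos 51° / cos φ.
Areal scale = h·k = 1 × cos φ₀ / cos φ; at 75°, h = 1.000, k = 2.432, so h·k = 2.432.

2.43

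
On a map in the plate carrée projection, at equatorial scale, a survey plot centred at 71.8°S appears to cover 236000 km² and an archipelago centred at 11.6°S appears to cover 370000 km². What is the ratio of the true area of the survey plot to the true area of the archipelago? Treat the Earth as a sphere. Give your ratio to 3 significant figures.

0.203

On the plate carrée, areal scale = h·k = 1 × sec φ, so true area = apparent × cos φ.
True area of survey plot: 236000 × cos(71.8°) = 236000 × 0.3123 = 73710 km².
True area of archipelago: 370000 × cos(11.6°) = 370000 × 0.9796 = 362400 km².
Ratio = 73710 / 362400 ≈ 0.203.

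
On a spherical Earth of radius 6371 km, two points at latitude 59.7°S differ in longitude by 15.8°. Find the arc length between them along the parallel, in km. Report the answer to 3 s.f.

Arc length along a parallel = R cos φ · Δλ (with Δλ in radians).
= 6371 × cos 59.7° × (15.8° × π/180) = 6371 × 0.5045 × 0.2758 ≈ 886 km.

886 km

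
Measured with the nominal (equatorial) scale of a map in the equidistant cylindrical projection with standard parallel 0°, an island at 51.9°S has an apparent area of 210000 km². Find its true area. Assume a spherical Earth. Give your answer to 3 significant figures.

In the plate carrée (x = Rλ, y = Rφ), meridians are true-scale (h = 1) and parallels are stretched by k = sec φ.
Areal scale = h·k = 1 × sec φ; at 51.9°, h = 1.000, k = 1.621, so h·k = 1.621.
True area = apparent / (areal scale) = 210000 / 1.621 ≈ 130000 km².

130000 km²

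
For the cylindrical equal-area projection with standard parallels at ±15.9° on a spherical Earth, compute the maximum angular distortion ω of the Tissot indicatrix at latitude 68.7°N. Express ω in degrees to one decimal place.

A cylindrical equal-area projection with standard parallel φ₀ has meridian scale h = cos φ / cos φ₀ and parallel scale k = cos φ₀ / cos φ (so areas are preserved, h·k = 1).
At 68.7°: h = 0.3777, k = 2.648; principal scales a = 2.648, b = 0.3777.
sin(ω/2) = (a − b)/(a + b) = 2.270/3.025 = 0.7503, so ω = 2 arcsin(0.7503) ≈ 97.2°.

97.2°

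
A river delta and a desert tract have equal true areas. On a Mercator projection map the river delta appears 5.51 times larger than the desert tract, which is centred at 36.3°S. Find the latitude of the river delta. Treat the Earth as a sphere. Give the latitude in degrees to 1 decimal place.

On Mercator, (apparent₁)/(apparent₂) = sec²φ₁ / sec²φ₂ when true areas are equal.
cos²φ₂ / cos²φ₁ = 5.51  ⇒  cos φ₁ = cos 36.3° / √5.51 = 0.8059/2.347 = 0.3433.
φ₁ = arccos(0.3433) ≈ 69.9°.

69.9°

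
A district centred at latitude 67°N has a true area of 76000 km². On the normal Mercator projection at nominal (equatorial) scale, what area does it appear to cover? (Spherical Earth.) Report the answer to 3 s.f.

For Mercator, h = k = sec φ (a conformal cylindrical projection has a single point scale, 1/cos φ).
Areal scale = k² = sec²φ = 1/cos²(67°) = 1/0.3907² = 6.550.
Apparent area = 76000 × 6.550 ≈ 498000 km².

498000 km²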